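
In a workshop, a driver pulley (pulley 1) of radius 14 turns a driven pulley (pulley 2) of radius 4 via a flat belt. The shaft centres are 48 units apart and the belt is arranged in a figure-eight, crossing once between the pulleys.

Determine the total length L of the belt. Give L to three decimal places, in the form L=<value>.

crossed belt: β = asin((r1+r2)/C) = asin(18/48) = 22.0243°
wrap1 = wrap2 = π + 2β = 224.0486°
tangent length = C·cosβ = 44.4972
L = (r1+r2)·wrap + 2·C·cosβ = 18·3.9104 + 2·44.4972 = 159.3813

L=159.381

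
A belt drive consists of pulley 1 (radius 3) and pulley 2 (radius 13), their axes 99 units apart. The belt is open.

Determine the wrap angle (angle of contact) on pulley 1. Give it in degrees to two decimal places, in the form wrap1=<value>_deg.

wrap1=168.41_deg

open belt: β = asin((r2−r1)/C) = asin(10/99) = 5.7973°
wrap1 = π − 2β = 168.4053°
wrap2 = π + 2β = 191.5947°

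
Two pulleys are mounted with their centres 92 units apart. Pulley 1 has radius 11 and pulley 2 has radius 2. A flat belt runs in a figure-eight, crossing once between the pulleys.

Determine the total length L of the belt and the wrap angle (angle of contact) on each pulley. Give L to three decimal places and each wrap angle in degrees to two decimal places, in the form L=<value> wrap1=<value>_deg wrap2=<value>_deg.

L=226.681 wrap1=196.25_deg wrap2=196.25_deg

crossed belt: β = asin((r1+r2)/C) = asin(13/92) = 8.1233°
wrap1 = wrap2 = π + 2β = 196.2467°
tangent length = C·cosβ = 91.0769
L = (r1+r2)·wrap + 2·C·cosβ = 13·3.4252 + 2·91.0769 = 226.6807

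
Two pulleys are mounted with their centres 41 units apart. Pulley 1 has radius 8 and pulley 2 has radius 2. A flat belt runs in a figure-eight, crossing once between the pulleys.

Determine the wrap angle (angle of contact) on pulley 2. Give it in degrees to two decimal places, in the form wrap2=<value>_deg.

crossed belt: β = asin((r1+r2)/C) = asin(10/41) = 14.1170°
wrap1 = wrap2 = π + 2β = 208.2340°

wrap2=208.23_deg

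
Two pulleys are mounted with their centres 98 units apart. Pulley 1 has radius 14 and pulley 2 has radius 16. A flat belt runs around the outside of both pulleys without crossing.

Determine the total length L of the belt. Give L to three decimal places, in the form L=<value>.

open belt: β = asin((r2−r1)/C) = asin(2/98) = 1.1694°
wrap1 = π − 2β = 177.6612°
wrap2 = π + 2β = 182.3388°
tangent length = C·cosβ = 97.9796
L = r1·wrap1 + r2·wrap2 + 2·C·cosβ = 14·3.1008 + 16·3.1824 + 2·97.9796 = 290.2886

L=290.289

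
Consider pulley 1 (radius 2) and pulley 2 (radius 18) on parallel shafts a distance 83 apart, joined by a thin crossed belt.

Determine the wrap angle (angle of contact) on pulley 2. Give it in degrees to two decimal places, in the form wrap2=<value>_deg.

crossed belt: β = asin((r1+r2)/C) = asin(20/83) = 13.9434°
wrap1 = wrap2 = π + 2β = 207.8869°

wrap2=207.89_deg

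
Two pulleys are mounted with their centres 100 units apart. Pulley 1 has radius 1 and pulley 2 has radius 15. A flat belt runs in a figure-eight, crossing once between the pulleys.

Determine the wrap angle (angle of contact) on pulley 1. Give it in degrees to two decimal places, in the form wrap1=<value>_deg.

crossed belt: β = asin((r1+r2)/C) = asin(16/100) = 9.2069°
wrap1 = wrap2 = π + 2β = 198.4138°

wrap1=198.41_deg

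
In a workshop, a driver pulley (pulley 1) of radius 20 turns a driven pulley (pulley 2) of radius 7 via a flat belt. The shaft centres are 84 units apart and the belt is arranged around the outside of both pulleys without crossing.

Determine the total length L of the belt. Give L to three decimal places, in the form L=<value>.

L=254.839

open belt: β = asin((r2−r1)/C) = asin(-13/84) = -8.9030°
wrap1 = π − 2β = 197.8060°
wrap2 = π + 2β = 162.1940°
tangent length = C·cosβ = 82.9880
L = r1·wrap1 + r2·wrap2 + 2·C·cosβ = 20·3.4524 + 7·2.8308 + 2·82.9880 = 254.8390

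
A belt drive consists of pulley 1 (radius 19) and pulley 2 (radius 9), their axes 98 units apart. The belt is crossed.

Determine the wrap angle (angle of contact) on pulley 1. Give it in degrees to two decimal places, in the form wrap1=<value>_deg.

crossed belt: β = asin((r1+r2)/C) = asin(28/98) = 16.6015°
wrap1 = wrap2 = π + 2β = 213.2031°

wrap1=213.20_deg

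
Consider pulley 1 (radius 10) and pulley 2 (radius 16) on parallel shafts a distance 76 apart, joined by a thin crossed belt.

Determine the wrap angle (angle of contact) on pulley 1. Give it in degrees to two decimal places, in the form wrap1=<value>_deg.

wrap1=220.01_deg

crossed belt: β = asin((r1+r2)/C) = asin(26/76) = 20.0052°
wrap1 = wrap2 = π + 2β = 220.0104°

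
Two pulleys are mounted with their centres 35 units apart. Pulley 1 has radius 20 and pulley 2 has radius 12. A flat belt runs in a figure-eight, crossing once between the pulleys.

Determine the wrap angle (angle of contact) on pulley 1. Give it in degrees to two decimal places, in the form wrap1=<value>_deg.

wrap1=312.21_deg

crossed belt: β = asin((r1+r2)/C) = asin(32/35) = 66.1045°
wrap1 = wrap2 = π + 2β = 312.2090°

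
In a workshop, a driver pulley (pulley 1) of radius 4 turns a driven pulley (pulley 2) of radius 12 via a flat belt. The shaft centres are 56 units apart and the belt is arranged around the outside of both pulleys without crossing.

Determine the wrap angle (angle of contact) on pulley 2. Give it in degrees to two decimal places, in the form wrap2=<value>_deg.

open belt: β = asin((r2−r1)/C) = asin(8/56) = 8.2132°
wrap1 = π − 2β = 163.5736°
wrap2 = π + 2β = 196.4264°

wrap2=196.43_deg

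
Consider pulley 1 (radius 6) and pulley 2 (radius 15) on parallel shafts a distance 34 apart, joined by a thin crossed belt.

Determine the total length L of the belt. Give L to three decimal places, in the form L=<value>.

L=147.414

crossed belt: β = asin((r1+r2)/C) = asin(21/34) = 38.1445°
wrap1 = wrap2 = π + 2β = 256.2890°
tangent length = C·cosβ = 26.7395
L = (r1+r2)·wrap + 2·C·cosβ = 21·4.4731 + 2·26.7395 = 147.4138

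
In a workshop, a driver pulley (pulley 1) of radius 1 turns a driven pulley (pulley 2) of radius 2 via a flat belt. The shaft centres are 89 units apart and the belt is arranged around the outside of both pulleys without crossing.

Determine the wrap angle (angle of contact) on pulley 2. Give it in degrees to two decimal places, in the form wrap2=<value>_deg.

wrap2=181.29_deg

open belt: β = asin((r2−r1)/C) = asin(1/89) = 0.6438°
wrap1 = π − 2β = 178.7124°
wrap2 = π + 2β = 181.2876°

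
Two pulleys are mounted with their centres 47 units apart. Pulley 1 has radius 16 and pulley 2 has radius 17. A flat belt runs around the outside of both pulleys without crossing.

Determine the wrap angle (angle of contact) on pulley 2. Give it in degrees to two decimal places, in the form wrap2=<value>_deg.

wrap2=182.44_deg

open belt: β = asin((r2−r1)/C) = asin(1/47) = 1.2192°
wrap1 = π − 2β = 177.5617°
wrap2 = π + 2β = 182.4383°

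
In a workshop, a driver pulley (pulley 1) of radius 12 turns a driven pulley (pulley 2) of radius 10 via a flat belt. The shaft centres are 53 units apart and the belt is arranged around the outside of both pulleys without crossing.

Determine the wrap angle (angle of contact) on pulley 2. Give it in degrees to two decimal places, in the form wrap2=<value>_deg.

open belt: β = asin((r2−r1)/C) = asin(-2/53) = -2.1626°
wrap1 = π − 2β = 184.3252°
wrap2 = π + 2β = 175.6748°

wrap2=175.67_deg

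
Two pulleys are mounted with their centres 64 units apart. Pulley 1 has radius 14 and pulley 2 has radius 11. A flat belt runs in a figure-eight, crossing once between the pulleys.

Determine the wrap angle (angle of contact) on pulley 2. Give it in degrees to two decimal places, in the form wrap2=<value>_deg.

wrap2=225.99_deg

crossed belt: β = asin((r1+r2)/C) = asin(25/64) = 22.9934°
wrap1 = wrap2 = π + 2β = 225.9868°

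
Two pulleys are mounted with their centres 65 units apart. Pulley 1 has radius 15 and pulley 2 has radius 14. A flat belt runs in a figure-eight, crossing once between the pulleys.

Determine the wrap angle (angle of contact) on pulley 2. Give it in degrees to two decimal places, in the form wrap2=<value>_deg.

crossed belt: β = asin((r1+r2)/C) = asin(29/65) = 26.4972°
wrap1 = wrap2 = π + 2β = 232.9944°

wrap2=232.99_deg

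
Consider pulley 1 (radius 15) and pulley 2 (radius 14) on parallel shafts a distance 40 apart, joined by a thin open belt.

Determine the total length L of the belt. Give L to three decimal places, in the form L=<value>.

open belt: β = asin((r2−r1)/C) = asin(-1/40) = -1.4325°
wrap1 = π − 2β = 182.8651°
wrap2 = π + 2β = 177.1349°
tangent length = C·cosβ = 39.9875
L = r1·wrap1 + r2·wrap2 + 2·C·cosβ = 15·3.1916 + 14·3.0916 + 2·39.9875 = 171.1312

L=171.131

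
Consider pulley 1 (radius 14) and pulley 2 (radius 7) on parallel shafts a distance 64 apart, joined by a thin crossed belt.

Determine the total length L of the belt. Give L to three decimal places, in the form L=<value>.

L=200.928

crossed belt: β = asin((r1+r2)/C) = asin(21/64) = 19.1550°
wrap1 = wrap2 = π + 2β = 218.3100°
tangent length = C·cosβ = 60.4566
L = (r1+r2)·wrap + 2·C·cosβ = 21·3.8102 + 2·60.4566 = 200.9280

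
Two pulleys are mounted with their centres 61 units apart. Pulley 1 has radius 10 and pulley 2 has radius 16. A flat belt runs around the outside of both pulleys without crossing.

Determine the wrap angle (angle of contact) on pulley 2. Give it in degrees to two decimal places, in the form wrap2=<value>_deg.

open belt: β = asin((r2−r1)/C) = asin(6/61) = 5.6448°
wrap1 = π − 2β = 168.7104°
wrap2 = π + 2β = 191.2896°

wrap2=191.29_deg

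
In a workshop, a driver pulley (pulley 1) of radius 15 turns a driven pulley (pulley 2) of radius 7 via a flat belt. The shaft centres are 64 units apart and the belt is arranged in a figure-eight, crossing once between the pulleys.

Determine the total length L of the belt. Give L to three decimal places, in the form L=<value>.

crossed belt: β = asin((r1+r2)/C) = asin(22/64) = 20.1055°
wrap1 = wrap2 = π + 2β = 220.2110°
tangent length = C·cosβ = 60.0999
L = (r1+r2)·wrap + 2·C·cosβ = 22·3.8434 + 2·60.0999 = 204.7548

L=204.755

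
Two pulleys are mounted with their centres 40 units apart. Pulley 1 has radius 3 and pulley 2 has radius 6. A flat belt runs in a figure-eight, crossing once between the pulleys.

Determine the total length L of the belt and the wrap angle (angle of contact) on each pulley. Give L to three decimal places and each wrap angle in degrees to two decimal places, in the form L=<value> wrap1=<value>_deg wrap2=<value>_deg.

L=110.308 wrap1=206.01_deg wrap2=206.01_deg

crossed belt: β = asin((r1+r2)/C) = asin(9/40) = 13.0029°
wrap1 = wrap2 = π + 2β = 206.0058°
tangent length = C·cosβ = 38.9744
L = (r1+r2)·wrap + 2·C·cosβ = 9·3.5955 + 2·38.9744 = 110.3080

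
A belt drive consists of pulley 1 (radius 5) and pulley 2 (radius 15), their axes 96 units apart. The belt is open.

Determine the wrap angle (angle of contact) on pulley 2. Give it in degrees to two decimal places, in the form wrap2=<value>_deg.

wrap2=191.96_deg

open belt: β = asin((r2−r1)/C) = asin(10/96) = 5.9792°
wrap1 = π − 2β = 168.0417°
wrap2 = π + 2β = 191.9583°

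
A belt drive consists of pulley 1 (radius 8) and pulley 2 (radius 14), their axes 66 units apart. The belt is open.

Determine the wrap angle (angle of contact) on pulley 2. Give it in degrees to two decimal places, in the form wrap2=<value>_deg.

wrap2=190.43_deg

open belt: β = asin((r2−r1)/C) = asin(6/66) = 5.2159°
wrap1 = π − 2β = 169.5682°
wrap2 = π + 2β = 190.4318°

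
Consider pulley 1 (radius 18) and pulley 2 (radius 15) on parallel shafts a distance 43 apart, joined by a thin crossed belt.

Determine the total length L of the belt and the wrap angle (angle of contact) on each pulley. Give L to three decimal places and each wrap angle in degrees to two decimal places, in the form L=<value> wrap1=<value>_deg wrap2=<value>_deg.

L=216.548 wrap1=280.25_deg wrap2=280.25_deg

crossed belt: β = asin((r1+r2)/C) = asin(33/43) = 50.1247°
wrap1 = wrap2 = π + 2β = 280.2494°
tangent length = C·cosβ = 27.5681
L = (r1+r2)·wrap + 2·C·cosβ = 33·4.8913 + 2·27.5681 = 216.5483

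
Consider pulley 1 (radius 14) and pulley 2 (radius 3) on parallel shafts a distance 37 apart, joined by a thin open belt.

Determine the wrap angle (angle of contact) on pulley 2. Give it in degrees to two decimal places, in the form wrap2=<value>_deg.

wrap2=145.41_deg

open belt: β = asin((r2−r1)/C) = asin(-11/37) = -17.2953°
wrap1 = π − 2β = 214.5907°
wrap2 = π + 2β = 145.4093°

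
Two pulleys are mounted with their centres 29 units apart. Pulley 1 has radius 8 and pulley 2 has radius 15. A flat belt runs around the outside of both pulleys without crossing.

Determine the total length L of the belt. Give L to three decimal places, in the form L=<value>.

open belt: β = asin((r2−r1)/C) = asin(7/29) = 13.9680°
wrap1 = π − 2β = 152.0641°
wrap2 = π + 2β = 207.9359°
tangent length = C·cosβ = 28.1425
L = r1·wrap1 + r2·wrap2 + 2·C·cosβ = 8·2.6540 + 15·3.6292 + 2·28.1425 = 131.9546

L=131.955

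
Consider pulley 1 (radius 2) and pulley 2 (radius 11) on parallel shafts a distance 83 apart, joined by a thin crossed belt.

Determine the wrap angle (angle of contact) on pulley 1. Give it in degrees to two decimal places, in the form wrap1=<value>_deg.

wrap1=198.02_deg

crossed belt: β = asin((r1+r2)/C) = asin(13/83) = 9.0111°
wrap1 = wrap2 = π + 2β = 198.0223°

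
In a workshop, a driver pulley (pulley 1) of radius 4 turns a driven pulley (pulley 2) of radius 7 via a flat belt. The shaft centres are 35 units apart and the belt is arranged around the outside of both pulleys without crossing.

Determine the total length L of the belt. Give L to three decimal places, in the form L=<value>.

open belt: β = asin((r2−r1)/C) = asin(3/35) = 4.9171°
wrap1 = π − 2β = 170.1658°
wrap2 = π + 2β = 189.8342°
tangent length = C·cosβ = 34.8712
L = r1·wrap1 + r2·wrap2 + 2·C·cosβ = 4·2.9700 + 7·3.3132 + 2·34.8712 = 104.8148

L=104.815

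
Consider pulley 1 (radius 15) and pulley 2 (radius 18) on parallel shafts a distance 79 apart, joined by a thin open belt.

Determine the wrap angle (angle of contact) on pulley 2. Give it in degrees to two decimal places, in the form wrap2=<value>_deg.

open belt: β = asin((r2−r1)/C) = asin(3/79) = 2.1763°
wrap1 = π − 2β = 175.6474°
wrap2 = π + 2β = 184.3526°

wrap2=184.35_deg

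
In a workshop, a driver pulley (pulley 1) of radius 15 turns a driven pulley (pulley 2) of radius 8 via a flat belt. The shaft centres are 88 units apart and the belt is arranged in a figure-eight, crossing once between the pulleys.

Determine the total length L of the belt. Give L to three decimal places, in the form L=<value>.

L=254.303

crossed belt: β = asin((r1+r2)/C) = asin(23/88) = 15.1510°
wrap1 = wrap2 = π + 2β = 210.3020°
tangent length = C·cosβ = 84.9412
L = (r1+r2)·wrap + 2·C·cosβ = 23·3.6705 + 2·84.9412 = 254.3029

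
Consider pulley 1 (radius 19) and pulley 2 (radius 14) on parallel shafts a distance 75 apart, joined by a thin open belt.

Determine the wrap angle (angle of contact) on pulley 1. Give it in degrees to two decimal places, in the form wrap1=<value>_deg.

open belt: β = asin((r2−r1)/C) = asin(-5/75) = -3.8226°
wrap1 = π − 2β = 187.6451°
wrap2 = π + 2β = 172.3549°

wrap1=187.65_deg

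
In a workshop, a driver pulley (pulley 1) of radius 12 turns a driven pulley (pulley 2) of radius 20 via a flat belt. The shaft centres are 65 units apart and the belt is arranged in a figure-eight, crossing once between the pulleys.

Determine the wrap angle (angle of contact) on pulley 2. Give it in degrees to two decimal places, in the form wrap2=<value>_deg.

crossed belt: β = asin((r1+r2)/C) = asin(32/65) = 29.4924°
wrap1 = wrap2 = π + 2β = 238.9847°

wrap2=238.98_deg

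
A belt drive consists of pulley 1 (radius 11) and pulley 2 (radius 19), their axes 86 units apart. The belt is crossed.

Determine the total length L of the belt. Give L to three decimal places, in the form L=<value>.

crossed belt: β = asin((r1+r2)/C) = asin(30/86) = 20.4162°
wrap1 = wrap2 = π + 2β = 220.8324°
tangent length = C·cosβ = 80.5978
L = (r1+r2)·wrap + 2·C·cosβ = 30·3.8543 + 2·80.5978 = 276.8231

L=276.823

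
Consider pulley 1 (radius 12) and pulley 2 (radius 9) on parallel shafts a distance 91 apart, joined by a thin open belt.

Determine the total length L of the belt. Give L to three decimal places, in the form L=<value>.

L=248.072

open belt: β = asin((r2−r1)/C) = asin(-3/91) = -1.8892°
wrap1 = π − 2β = 183.7784°
wrap2 = π + 2β = 176.2216°
tangent length = C·cosβ = 90.9505
L = r1·wrap1 + r2·wrap2 + 2·C·cosβ = 12·3.2075 + 9·3.0756 + 2·90.9505 = 248.0724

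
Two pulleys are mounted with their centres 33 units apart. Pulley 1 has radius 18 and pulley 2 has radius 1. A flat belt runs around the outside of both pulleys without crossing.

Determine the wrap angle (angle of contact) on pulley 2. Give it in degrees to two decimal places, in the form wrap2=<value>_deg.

open belt: β = asin((r2−r1)/C) = asin(-17/33) = -31.0076°
wrap1 = π − 2β = 242.0152°
wrap2 = π + 2β = 117.9848°

wrap2=117.98_deg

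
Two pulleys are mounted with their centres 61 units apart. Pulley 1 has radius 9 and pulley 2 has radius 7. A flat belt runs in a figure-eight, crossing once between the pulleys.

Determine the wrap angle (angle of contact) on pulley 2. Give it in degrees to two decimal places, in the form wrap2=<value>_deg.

wrap2=210.41_deg

crossed belt: β = asin((r1+r2)/C) = asin(16/61) = 15.2063°
wrap1 = wrap2 = π + 2β = 210.4126°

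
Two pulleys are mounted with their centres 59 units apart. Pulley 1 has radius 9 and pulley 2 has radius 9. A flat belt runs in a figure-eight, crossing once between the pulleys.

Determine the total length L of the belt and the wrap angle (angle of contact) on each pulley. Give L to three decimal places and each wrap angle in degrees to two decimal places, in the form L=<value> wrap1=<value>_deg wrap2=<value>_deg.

L=180.084 wrap1=215.53_deg wrap2=215.53_deg

crossed belt: β = asin((r1+r2)/C) = asin(18/59) = 17.7633°
wrap1 = wrap2 = π + 2β = 215.5265°
tangent length = C·cosβ = 56.1872
L = (r1+r2)·wrap + 2·C·cosβ = 18·3.7616 + 2·56.1872 = 180.0840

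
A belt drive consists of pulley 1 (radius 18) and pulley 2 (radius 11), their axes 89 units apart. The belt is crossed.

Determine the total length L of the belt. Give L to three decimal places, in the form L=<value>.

L=278.642

crossed belt: β = asin((r1+r2)/C) = asin(29/89) = 19.0166°
wrap1 = wrap2 = π + 2β = 218.0333°
tangent length = C·cosβ = 84.1427
L = (r1+r2)·wrap + 2·C·cosβ = 29·3.8054 + 2·84.1427 = 278.6420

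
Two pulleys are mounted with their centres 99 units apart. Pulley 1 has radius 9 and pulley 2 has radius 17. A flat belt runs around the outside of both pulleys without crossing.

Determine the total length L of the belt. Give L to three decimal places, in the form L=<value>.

L=280.328

open belt: β = asin((r2−r1)/C) = asin(8/99) = 4.6350°
wrap1 = π − 2β = 170.7300°
wrap2 = π + 2β = 189.2700°
tangent length = C·cosβ = 98.6762
L = r1·wrap1 + r2·wrap2 + 2·C·cosβ = 9·2.9798 + 17·3.3034 + 2·98.6762 = 280.3282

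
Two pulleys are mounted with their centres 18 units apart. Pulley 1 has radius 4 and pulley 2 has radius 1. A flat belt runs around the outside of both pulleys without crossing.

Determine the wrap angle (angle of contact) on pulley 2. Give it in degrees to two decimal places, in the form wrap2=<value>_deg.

open belt: β = asin((r2−r1)/C) = asin(-3/18) = -9.5941°
wrap1 = π − 2β = 199.1881°
wrap2 = π + 2β = 160.8119°

wrap2=160.81_deg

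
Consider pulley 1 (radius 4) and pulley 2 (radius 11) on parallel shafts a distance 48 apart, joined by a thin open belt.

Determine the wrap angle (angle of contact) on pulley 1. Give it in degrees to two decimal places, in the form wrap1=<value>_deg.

open belt: β = asin((r2−r1)/C) = asin(7/48) = 8.3855°
wrap1 = π − 2β = 163.2289°
wrap2 = π + 2β = 196.7711°

wrap1=163.23_deg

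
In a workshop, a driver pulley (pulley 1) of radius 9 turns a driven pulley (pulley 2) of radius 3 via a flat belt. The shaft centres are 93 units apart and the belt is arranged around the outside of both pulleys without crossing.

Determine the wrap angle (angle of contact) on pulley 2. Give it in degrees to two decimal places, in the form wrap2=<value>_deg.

wrap2=172.60_deg

open belt: β = asin((r2−r1)/C) = asin(-6/93) = -3.6991°
wrap1 = π − 2β = 187.3981°
wrap2 = π + 2β = 172.6019°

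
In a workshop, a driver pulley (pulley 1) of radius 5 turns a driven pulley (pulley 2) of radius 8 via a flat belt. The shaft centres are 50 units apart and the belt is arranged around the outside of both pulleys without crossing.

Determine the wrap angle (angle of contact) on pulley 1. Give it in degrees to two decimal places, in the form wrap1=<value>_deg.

open belt: β = asin((r2−r1)/C) = asin(3/50) = 3.4398°
wrap1 = π − 2β = 173.1204°
wrap2 = π + 2β = 186.8796°

wrap1=173.12_deg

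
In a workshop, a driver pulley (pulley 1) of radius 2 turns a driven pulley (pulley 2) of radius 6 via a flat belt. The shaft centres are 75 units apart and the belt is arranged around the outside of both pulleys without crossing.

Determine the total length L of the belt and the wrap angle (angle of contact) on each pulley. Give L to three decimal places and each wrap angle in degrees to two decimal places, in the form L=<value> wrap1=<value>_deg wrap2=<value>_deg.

L=175.346 wrap1=173.89_deg wrap2=186.11_deg

open belt: β = asin((r2−r1)/C) = asin(4/75) = 3.0572°
wrap1 = π − 2β = 173.8855°
wrap2 = π + 2β = 186.1145°
tangent length = C·cosβ = 74.8933
L = r1·wrap1 + r2·wrap2 + 2·C·cosβ = 2·3.0349 + 6·3.2483 + 2·74.8933 = 175.3461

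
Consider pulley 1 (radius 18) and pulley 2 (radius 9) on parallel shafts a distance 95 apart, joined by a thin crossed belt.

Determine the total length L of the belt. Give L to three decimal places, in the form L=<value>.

L=282.550

crossed belt: β = asin((r1+r2)/C) = asin(27/95) = 16.5117°
wrap1 = wrap2 = π + 2β = 213.0233°
tangent length = C·cosβ = 91.0824
L = (r1+r2)·wrap + 2·C·cosβ = 27·3.7180 + 2·91.0824 = 282.5496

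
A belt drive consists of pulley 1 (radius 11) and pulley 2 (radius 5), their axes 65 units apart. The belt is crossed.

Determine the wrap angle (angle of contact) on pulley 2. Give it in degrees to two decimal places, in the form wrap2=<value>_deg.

crossed belt: β = asin((r1+r2)/C) = asin(16/65) = 14.2500°
wrap1 = wrap2 = π + 2β = 208.5001°

wrap2=208.50_deg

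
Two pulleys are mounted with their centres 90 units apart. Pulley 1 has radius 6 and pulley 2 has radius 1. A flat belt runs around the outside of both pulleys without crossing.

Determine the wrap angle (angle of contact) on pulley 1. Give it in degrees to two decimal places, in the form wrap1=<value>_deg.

wrap1=186.37_deg

open belt: β = asin((r2−r1)/C) = asin(-5/90) = -3.1847°
wrap1 = π − 2β = 186.3695°
wrap2 = π + 2β = 173.6305°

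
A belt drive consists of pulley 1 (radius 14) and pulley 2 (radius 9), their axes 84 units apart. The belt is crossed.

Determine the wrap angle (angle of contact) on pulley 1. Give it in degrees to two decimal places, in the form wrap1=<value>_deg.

wrap1=211.78_deg

crossed belt: β = asin((r1+r2)/C) = asin(23/84) = 15.8911°
wrap1 = wrap2 = π + 2β = 211.7822°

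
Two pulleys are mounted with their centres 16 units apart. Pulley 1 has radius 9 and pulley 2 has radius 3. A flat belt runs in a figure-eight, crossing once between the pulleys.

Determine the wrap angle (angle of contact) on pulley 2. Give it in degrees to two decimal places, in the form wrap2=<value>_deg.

wrap2=277.18_deg

crossed belt: β = asin((r1+r2)/C) = asin(12/16) = 48.5904°
wrap1 = wrap2 = π + 2β = 277.1808°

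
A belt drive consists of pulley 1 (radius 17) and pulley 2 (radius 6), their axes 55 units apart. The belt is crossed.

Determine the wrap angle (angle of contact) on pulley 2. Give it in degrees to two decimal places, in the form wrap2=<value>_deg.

crossed belt: β = asin((r1+r2)/C) = asin(23/55) = 24.7199°
wrap1 = wrap2 = π + 2β = 229.4397°

wrap2=229.44_deg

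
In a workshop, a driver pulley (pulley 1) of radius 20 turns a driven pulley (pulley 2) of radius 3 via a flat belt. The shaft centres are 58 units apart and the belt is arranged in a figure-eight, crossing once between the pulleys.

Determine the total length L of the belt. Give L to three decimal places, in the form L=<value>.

crossed belt: β = asin((r1+r2)/C) = asin(23/58) = 23.3628°
wrap1 = wrap2 = π + 2β = 226.7256°
tangent length = C·cosβ = 53.2447
L = (r1+r2)·wrap + 2·C·cosβ = 23·3.9571 + 2·53.2447 = 197.5029

L=197.503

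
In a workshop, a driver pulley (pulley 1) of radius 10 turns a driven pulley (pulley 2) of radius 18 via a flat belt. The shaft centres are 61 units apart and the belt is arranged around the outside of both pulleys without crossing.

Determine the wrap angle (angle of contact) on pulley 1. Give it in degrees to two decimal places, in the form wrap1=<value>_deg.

wrap1=164.93_deg

open belt: β = asin((r2−r1)/C) = asin(8/61) = 7.5359°
wrap1 = π − 2β = 164.9282°
wrap2 = π + 2β = 195.0718°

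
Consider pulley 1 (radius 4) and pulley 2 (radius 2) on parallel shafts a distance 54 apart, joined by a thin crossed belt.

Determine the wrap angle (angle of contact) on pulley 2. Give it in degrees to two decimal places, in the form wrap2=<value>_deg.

wrap2=192.76_deg

crossed belt: β = asin((r1+r2)/C) = asin(6/54) = 6.3794°
wrap1 = wrap2 = π + 2β = 192.7587°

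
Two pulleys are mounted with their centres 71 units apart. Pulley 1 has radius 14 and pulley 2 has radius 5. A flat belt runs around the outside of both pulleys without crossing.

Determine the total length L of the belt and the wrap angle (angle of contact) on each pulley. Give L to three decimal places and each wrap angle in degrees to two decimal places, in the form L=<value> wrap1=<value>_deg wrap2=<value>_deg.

L=202.833 wrap1=194.56_deg wrap2=165.44_deg

open belt: β = asin((r2−r1)/C) = asin(-9/71) = -7.2824°
wrap1 = π − 2β = 194.5649°
wrap2 = π + 2β = 165.4351°
tangent length = C·cosβ = 70.4273
L = r1·wrap1 + r2·wrap2 + 2·C·cosβ = 14·3.3958 + 5·2.8874 + 2·70.4273 = 202.8326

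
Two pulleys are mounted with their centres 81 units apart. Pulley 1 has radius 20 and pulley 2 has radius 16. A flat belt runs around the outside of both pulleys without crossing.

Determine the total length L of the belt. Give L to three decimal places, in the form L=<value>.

open belt: β = asin((r2−r1)/C) = asin(-4/81) = -2.8306°
wrap1 = π − 2β = 185.6611°
wrap2 = π + 2β = 174.3389°
tangent length = C·cosβ = 80.9012
L = r1·wrap1 + r2·wrap2 + 2·C·cosβ = 20·3.2404 + 16·3.0428 + 2·80.9012 = 275.2949

L=275.295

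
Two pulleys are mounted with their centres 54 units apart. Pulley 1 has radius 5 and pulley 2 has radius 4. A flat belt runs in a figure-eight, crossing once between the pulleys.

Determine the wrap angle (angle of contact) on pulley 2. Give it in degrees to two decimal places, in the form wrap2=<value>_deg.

crossed belt: β = asin((r1+r2)/C) = asin(9/54) = 9.5941°
wrap1 = wrap2 = π + 2β = 199.1881°

wrap2=199.19_deg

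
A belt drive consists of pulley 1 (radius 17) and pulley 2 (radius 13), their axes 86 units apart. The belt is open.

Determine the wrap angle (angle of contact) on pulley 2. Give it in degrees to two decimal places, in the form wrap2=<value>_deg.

wrap2=174.67_deg

open belt: β = asin((r2−r1)/C) = asin(-4/86) = -2.6659°
wrap1 = π − 2β = 185.3318°
wrap2 = π + 2β = 174.6682°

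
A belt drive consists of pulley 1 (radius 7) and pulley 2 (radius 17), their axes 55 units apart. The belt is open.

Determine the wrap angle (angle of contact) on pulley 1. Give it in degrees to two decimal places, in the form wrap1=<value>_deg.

open belt: β = asin((r2−r1)/C) = asin(10/55) = 10.4757°
wrap1 = π − 2β = 159.0486°
wrap2 = π + 2β = 200.9514°

wrap1=159.05_deg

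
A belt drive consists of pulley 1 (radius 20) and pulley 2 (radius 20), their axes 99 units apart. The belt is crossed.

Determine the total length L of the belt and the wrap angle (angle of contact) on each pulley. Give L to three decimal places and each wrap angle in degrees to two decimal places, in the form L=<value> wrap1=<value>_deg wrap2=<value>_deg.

L=340.057 wrap1=227.66_deg wrap2=227.66_deg

crossed belt: β = asin((r1+r2)/C) = asin(40/99) = 23.8310°
wrap1 = wrap2 = π + 2β = 227.6620°
tangent length = C·cosβ = 90.5594
L = (r1+r2)·wrap + 2·C·cosβ = 40·3.9735 + 2·90.5594 = 340.0568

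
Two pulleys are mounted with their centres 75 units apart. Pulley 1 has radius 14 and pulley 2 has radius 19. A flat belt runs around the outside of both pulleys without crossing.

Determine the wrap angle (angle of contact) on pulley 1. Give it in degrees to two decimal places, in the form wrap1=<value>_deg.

wrap1=172.35_deg

open belt: β = asin((r2−r1)/C) = asin(5/75) = 3.8226°
wrap1 = π − 2β = 172.3549°
wrap2 = π + 2β = 187.6451°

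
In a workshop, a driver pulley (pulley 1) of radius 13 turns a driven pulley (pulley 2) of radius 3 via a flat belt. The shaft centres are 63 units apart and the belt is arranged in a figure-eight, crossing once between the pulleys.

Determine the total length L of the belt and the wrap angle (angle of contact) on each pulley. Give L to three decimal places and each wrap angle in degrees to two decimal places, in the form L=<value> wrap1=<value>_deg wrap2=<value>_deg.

crossed belt: β = asin((r1+r2)/C) = asin(16/63) = 14.7125°
wrap1 = wrap2 = π + 2β = 209.4249°
tangent length = C·cosβ = 60.9344
L = (r1+r2)·wrap + 2·C·cosβ = 16·3.6552 + 2·60.9344 = 180.3513

L=180.351 wrap1=209.42_deg wrap2=209.42_deg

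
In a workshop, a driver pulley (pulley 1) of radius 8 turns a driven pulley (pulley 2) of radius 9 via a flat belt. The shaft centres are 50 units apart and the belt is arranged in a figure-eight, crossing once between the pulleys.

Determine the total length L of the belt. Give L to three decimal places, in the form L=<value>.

crossed belt: β = asin((r1+r2)/C) = asin(17/50) = 19.8769°
wrap1 = wrap2 = π + 2β = 219.7537°
tangent length = C·cosβ = 47.0213
L = (r1+r2)·wrap + 2·C·cosβ = 17·3.8354 + 2·47.0213 = 159.2448

L=159.245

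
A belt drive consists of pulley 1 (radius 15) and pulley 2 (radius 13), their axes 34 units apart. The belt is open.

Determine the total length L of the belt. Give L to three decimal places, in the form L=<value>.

L=156.082

open belt: β = asin((r2−r1)/C) = asin(-2/34) = -3.3723°
wrap1 = π − 2β = 186.7446°
wrap2 = π + 2β = 173.2554°
tangent length = C·cosβ = 33.9411
L = r1·wrap1 + r2·wrap2 + 2·C·cosβ = 15·3.2593 + 13·3.0239 + 2·33.9411 = 156.0823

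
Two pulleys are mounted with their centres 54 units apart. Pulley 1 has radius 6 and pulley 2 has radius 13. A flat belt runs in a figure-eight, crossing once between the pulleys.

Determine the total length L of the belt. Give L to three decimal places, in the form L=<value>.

crossed belt: β = asin((r1+r2)/C) = asin(19/54) = 20.6006°
wrap1 = wrap2 = π + 2β = 221.2012°
tangent length = C·cosβ = 50.5470
L = (r1+r2)·wrap + 2·C·cosβ = 19·3.8607 + 2·50.5470 = 174.4471

L=174.447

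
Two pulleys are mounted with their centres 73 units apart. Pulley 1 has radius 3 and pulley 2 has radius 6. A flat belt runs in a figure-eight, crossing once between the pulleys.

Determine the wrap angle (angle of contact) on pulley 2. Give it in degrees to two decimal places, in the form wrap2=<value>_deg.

wrap2=194.16_deg

crossed belt: β = asin((r1+r2)/C) = asin(9/73) = 7.0819°
wrap1 = wrap2 = π + 2β = 194.1638°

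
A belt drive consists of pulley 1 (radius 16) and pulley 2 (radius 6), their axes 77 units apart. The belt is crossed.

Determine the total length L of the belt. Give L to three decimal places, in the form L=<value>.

crossed belt: β = asin((r1+r2)/C) = asin(22/77) = 16.6015°
wrap1 = wrap2 = π + 2β = 213.2031°
tangent length = C·cosβ = 73.7902
L = (r1+r2)·wrap + 2·C·cosβ = 22·3.7211 + 2·73.7902 = 229.4446

L=229.445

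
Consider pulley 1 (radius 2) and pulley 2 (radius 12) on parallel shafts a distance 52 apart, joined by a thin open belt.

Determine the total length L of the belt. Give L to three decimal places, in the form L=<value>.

open belt: β = asin((r2−r1)/C) = asin(10/52) = 11.0875°
wrap1 = π − 2β = 157.8250°
wrap2 = π + 2β = 202.1750°
tangent length = C·cosβ = 51.0294
L = r1·wrap1 + r2·wrap2 + 2·C·cosβ = 2·2.7546 + 12·3.5286 + 2·51.0294 = 149.9114

L=149.911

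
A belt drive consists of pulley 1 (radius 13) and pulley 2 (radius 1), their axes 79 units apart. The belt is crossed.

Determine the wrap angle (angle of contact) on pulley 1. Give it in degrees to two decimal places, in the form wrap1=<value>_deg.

wrap1=200.42_deg

crossed belt: β = asin((r1+r2)/C) = asin(14/79) = 10.2076°
wrap1 = wrap2 = π + 2β = 200.4152°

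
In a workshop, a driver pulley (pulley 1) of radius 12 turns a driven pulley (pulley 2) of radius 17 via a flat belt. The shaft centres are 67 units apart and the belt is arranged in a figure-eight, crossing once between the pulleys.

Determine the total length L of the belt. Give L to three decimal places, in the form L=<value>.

crossed belt: β = asin((r1+r2)/C) = asin(29/67) = 25.6477°
wrap1 = wrap2 = π + 2β = 231.2953°
tangent length = C·cosβ = 60.3987
L = (r1+r2)·wrap + 2·C·cosβ = 29·4.0369 + 2·60.3987 = 237.8664

L=237.866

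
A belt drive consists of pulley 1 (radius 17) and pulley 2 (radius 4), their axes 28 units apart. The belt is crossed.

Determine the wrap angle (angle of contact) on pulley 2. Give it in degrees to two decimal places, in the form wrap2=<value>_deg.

crossed belt: β = asin((r1+r2)/C) = asin(21/28) = 48.5904°
wrap1 = wrap2 = π + 2β = 277.1808°

wrap2=277.18_deg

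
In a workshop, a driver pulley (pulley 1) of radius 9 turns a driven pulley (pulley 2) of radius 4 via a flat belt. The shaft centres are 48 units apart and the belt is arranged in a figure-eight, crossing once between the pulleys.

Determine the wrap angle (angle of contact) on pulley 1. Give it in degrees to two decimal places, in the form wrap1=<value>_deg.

wrap1=211.43_deg

crossed belt: β = asin((r1+r2)/C) = asin(13/48) = 15.7139°
wrap1 = wrap2 = π + 2β = 211.4277°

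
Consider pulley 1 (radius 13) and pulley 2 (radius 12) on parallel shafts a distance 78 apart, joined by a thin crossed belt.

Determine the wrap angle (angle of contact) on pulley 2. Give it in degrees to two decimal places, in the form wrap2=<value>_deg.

wrap2=217.39_deg

crossed belt: β = asin((r1+r2)/C) = asin(25/78) = 18.6939°
wrap1 = wrap2 = π + 2β = 217.3879°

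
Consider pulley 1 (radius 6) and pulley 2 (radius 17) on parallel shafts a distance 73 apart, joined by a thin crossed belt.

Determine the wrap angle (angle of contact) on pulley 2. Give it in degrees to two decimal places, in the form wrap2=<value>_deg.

wrap2=216.73_deg

crossed belt: β = asin((r1+r2)/C) = asin(23/73) = 18.3649°
wrap1 = wrap2 = π + 2β = 216.7299°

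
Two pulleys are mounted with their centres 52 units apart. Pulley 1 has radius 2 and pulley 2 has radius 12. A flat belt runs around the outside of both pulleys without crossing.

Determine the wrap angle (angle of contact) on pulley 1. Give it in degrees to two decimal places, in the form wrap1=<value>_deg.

wrap1=157.83_deg

open belt: β = asin((r2−r1)/C) = asin(10/52) = 11.0875°
wrap1 = π − 2β = 157.8250°
wrap2 = π + 2β = 202.1750°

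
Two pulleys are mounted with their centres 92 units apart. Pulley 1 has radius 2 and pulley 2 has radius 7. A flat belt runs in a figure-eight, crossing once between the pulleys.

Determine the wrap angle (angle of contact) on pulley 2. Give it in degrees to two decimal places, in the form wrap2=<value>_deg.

crossed belt: β = asin((r1+r2)/C) = asin(9/92) = 5.6140°
wrap1 = wrap2 = π + 2β = 191.2280°

wrap2=191.23_deg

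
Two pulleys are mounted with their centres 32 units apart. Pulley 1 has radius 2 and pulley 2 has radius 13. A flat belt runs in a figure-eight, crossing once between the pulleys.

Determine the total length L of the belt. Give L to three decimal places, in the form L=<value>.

L=118.293

crossed belt: β = asin((r1+r2)/C) = asin(15/32) = 27.9532°
wrap1 = wrap2 = π + 2β = 235.9064°
tangent length = C·cosβ = 28.2666
L = (r1+r2)·wrap + 2·C·cosβ = 15·4.1173 + 2·28.2666 = 118.2933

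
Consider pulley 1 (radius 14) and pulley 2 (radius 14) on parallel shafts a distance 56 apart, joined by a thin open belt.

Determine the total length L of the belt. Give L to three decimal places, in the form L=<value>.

L=199.965

open belt: β = asin((r2−r1)/C) = asin(0/56) = 0.0000°
wrap1 = π − 2β = 180.0000°
wrap2 = π + 2β = 180.0000°
tangent length = C·cosβ = 56.0000
L = r1·wrap1 + r2·wrap2 + 2·C·cosβ = 14·3.1416 + 14·3.1416 + 2·56.0000 = 199.9646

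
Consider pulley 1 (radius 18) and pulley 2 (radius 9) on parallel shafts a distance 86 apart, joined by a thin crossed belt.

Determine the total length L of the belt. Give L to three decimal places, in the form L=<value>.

crossed belt: β = asin((r1+r2)/C) = asin(27/86) = 18.2976°
wrap1 = wrap2 = π + 2β = 216.5953°
tangent length = C·cosβ = 81.6517
L = (r1+r2)·wrap + 2·C·cosβ = 27·3.7803 + 2·81.6517 = 265.3715

L=265.372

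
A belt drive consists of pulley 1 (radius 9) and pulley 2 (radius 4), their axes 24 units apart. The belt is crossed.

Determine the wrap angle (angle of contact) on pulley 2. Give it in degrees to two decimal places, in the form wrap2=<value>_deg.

crossed belt: β = asin((r1+r2)/C) = asin(13/24) = 32.7972°
wrap1 = wrap2 = π + 2β = 245.5943°

wrap2=245.59_deg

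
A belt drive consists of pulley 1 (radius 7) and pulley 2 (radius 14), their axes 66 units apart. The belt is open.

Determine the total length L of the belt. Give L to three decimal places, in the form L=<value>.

L=198.717

open belt: β = asin((r2−r1)/C) = asin(7/66) = 6.0883°
wrap1 = π − 2β = 167.8234°
wrap2 = π + 2β = 192.1766°
tangent length = C·cosβ = 65.6277
L = r1·wrap1 + r2·wrap2 + 2·C·cosβ = 7·2.9291 + 14·3.3541 + 2·65.6277 = 198.7166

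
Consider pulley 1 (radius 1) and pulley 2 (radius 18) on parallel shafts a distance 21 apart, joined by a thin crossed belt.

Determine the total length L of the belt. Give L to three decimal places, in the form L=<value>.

crossed belt: β = asin((r1+r2)/C) = asin(19/21) = 64.7912°
wrap1 = wrap2 = π + 2β = 309.5825°
tangent length = C·cosβ = 8.9443
L = (r1+r2)·wrap + 2·C·cosβ = 19·5.4032 + 2·8.9443 = 120.5500

L=120.550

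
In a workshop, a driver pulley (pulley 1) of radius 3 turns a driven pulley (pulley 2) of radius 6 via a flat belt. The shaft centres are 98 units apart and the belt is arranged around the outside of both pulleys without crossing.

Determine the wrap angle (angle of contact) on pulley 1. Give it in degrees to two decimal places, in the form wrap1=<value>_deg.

wrap1=176.49_deg

open belt: β = asin((r2−r1)/C) = asin(3/98) = 1.7542°
wrap1 = π − 2β = 176.4915°
wrap2 = π + 2β = 183.5085°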